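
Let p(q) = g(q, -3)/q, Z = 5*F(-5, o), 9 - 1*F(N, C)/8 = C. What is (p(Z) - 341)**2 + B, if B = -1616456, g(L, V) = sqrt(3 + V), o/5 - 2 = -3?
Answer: -1500175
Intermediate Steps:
o = -5 (o = 10 + 5*(-3) = 10 - 15 = -5)
F(N, C) = 72 - 8*C
Z = 560 (Z = 5*(72 - 8*(-5)) = 5*(72 + 40) = 5*112 = 560)
p(q) = 0 (p(q) = sqrt(3 - 3)/q = sqrt(0)/q = 0/q = 0)
(p(Z) - 341)**2 + B = (0 - 341)**2 - 1616456 = (-341)**2 - 1616456 = 116281 - 1616456 = -1500175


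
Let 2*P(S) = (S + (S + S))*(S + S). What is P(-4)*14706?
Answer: 705888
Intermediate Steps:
P(S) = 3*S² (P(S) = ((S + (S + S))*(S + S))/2 = ((S + 2*S)*(2*S))/2 = ((3*S)*(2*S))/2 = (6*S²)/2 = 3*S²)
P(-4)*14706 = (3*(-4)²)*14706 = (3*16)*14706 = 48*14706 = 705888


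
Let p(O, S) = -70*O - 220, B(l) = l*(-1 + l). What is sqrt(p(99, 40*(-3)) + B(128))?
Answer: sqrt(9106) ≈ 95.425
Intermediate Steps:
p(O, S) = -220 - 70*O
sqrt(p(99, 40*(-3)) + B(128)) = sqrt((-220 - 70*99) + 128*(-1 + 128)) = sqrt((-220 - 6930) + 128*127) = sqrt(-7150 + 16256) = sqrt(9106)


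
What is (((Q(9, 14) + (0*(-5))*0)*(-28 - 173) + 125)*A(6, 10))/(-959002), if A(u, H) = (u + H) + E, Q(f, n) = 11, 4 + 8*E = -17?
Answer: 111601/3836008 ≈ 0.029093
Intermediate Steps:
E = -21/8 (E = -1/2 + (1/8)*(-17) = -1/2 - 17/8 = -21/8 ≈ -2.6250)
A(u, H) = -21/8 + H + u (A(u, H) = (u + H) - 21/8 = (H + u) - 21/8 = -21/8 + H + u)
(((Q(9, 14) + (0*(-5))*0)*(-28 - 173) + 125)*A(6, 10))/(-959002) = (((11 + (0*(-5))*0)*(-28 - 173) + 125)*(-21/8 + 10 + 6))/(-959002) = (((11 + 0*0)*(-201) + 125)*(107/8))*(-1/959002) = (((11 + 0)*(-201) + 125)*(107/8))*(-1/959002) = ((11*(-201) + 125)*(107/8))*(-1/959002) = ((-2211 + 125)*(107/8))*(-1/959002) = -2086*107/8*(-1/959002) = -111601/4*(-1/959002) = 111601/3836008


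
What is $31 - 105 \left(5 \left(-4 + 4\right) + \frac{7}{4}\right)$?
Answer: $- \frac{611}{4} \approx -152.75$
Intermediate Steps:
$31 - 105 \left(5 \left(-4 + 4\right) + \frac{7}{4}\right) = 31 - 105 \left(5 \cdot 0 + 7 \cdot \frac{1}{4}\right) = 31 - 105 \left(0 + \frac{7}{4}\right) = 31 - \frac{735}{4} = - \frac{611}{4}$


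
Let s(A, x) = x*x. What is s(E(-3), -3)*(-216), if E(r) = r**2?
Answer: -1944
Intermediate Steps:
s(A, x) = x**2
s(E(-3), -3)*(-216) = (-3)**2*(-216) = 9*(-216) = -1944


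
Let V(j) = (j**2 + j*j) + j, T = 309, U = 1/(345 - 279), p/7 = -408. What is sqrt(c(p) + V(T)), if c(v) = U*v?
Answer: sqrt(23138555)/11 ≈ 437.30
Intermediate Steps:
p = -2856 (p = 7*(-408) = -2856)
U = 1/66 ≈ 0.015152
c(v) = v/66
V(j) = j + 2*j**2 (V(j) = (j**2 + j**2) + j = 2*j**2 + j = j + 2*j**2)
sqrt(c(p) + V(T)) = sqrt((1/66)*(-2856) + 309*(1 + 2*309)) = sqrt(-476/11 + 309*(1 + 618)) = sqrt(-476/11 + 309*619) = sqrt(-476/11 + 191271) = sqrt(2103505/11) = sqrt(23138555)/11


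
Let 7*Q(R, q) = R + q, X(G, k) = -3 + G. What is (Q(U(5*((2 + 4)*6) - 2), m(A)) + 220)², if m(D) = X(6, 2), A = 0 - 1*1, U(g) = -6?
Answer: 2362369/49 ≈ 48212.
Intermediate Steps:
A = -1 (A = 0 - 1 = -1)
m(D) = 3 (m(D) = -3 + 6 = 3)
Q(R, q) = R/7 + q/7 (Q(R, q) = (R + q)/7 = R/7 + q/7)
(Q(U(5*((2 + 4)*6) - 2), m(A)) + 220)² = (((⅐)*(-6) + (⅐)*3) + 220)² = ((-6/7 + 3/7) + 220)² = (-3/7 + 220)² = (1537/7)² = 2362369/49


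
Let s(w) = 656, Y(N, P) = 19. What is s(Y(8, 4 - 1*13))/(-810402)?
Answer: -328/405201 ≈ -0.00080947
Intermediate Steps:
s(Y(8, 4 - 1*13))/(-810402) = 656/(-810402) = 656*(-1/810402) = -328/405201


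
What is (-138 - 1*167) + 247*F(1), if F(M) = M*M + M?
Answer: 189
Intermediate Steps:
F(M) = M + M² (F(M) = M² + M = M + M²)
(-138 - 1*167) + 247*F(1) = (-138 - 1*167) + 247*(1*(1 + 1)) = (-138 - 167) + 247*(1*2) = -305 + 247*2 = -305 + 494 = 189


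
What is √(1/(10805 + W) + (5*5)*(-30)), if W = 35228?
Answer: I*√1589277770717/46033 ≈ 27.386*I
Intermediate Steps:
√(1/(10805 + W) + (5*5)*(-30)) = √(1/(10805 + 35228) + (5*5)*(-30)) = √(1/46033 + 25*(-30)) = √(1/46033 - 750) = √(-34524749/46033) = I*√1589277770717/46033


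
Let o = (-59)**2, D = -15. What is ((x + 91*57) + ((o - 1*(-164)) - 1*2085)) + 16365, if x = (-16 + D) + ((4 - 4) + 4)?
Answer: 23085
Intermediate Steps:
o = 3481
x = -27 (x = (-16 - 15) + ((4 - 4) + 4) = -31 + (0 + 4) = -31 + 4 = -27)
((x + 91*57) + ((o - 1*(-164)) - 1*2085)) + 16365 = ((-27 + 91*57) + ((3481 - 1*(-164)) - 1*2085)) + 16365 = ((-27 + 5187) + ((3481 + 164) - 2085)) + 16365 = (5160 + (3645 - 2085)) + 16365 = (5160 + 1560) + 16365 = 6720 + 16365 = 23085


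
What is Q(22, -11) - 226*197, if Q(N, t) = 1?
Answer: -44521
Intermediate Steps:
Q(22, -11) - 226*197 = 1 - 226*197 = 1 - 44522 = -44521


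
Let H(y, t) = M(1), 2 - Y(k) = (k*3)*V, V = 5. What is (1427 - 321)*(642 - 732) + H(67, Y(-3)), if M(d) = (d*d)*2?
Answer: -99538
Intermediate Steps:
Y(k) = 2 - 15*k (Y(k) = 2 - k*3*5 = 2 - 3*k*5 = 2 - 15*k)
M(d) = 2*d² (M(d) = d²*2 = 2*d²)
H(y, t) = 2 (H(y, t) = 2*1² = 2*1 = 2)
(1427 - 321)*(642 - 732) + H(67, Y(-3)) = (1427 - 321)*(642 - 732) + 2 = 1106*(-90) + 2 = -99540 + 2 = -99538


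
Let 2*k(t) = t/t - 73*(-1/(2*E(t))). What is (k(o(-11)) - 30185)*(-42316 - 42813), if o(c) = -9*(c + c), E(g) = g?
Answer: 185008928689/72 ≈ 2.5696e+9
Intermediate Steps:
o(c) = -18*c
k(t) = ½ + 73/(4*t) (k(t) = (t/t - 73*(-1/(2*t)))/2 = (1 - 73*(-1/(2*t)))/2 = (1 - (-73)/(2*t))/2 = (1 + 73/(2*t))/2 = ½ + 73/(4*t))
(k(o(-11)) - 30185)*(-42316 - 42813) = ((73 + 2*(-18*(-11)))/(4*((-18*(-11)))) - 30185)*(-42316 - 42813) = ((¼)*(73 + 2*198)/198 - 30185)*(-85129) = ((¼)*(1/198)*(73 + 396) - 30185)*(-85129) = ((¼)*(1/198)*469 - 30185)*(-85129) = (469/792 - 30185)*(-85129) = -23906051/792*(-85129) = 185008928689/72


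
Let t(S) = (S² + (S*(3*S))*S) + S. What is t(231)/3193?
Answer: 37032765/3193 ≈ 11598.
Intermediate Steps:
t(S) = S + S² + 3*S³ (t(S) = (S² + (3*S²)*S) + S = (S² + 3*S³) + S = S + S² + 3*S³)
t(231)/3193 = (231*(1 + 231 + 3*231²))/3193 = (231*(1 + 231 + 3*53361))*(1/3193) = (231*(1 + 231 + 160083))*(1/3193) = (231*160315)*(1/3193) = 37032765*(1/3193) = 37032765/3193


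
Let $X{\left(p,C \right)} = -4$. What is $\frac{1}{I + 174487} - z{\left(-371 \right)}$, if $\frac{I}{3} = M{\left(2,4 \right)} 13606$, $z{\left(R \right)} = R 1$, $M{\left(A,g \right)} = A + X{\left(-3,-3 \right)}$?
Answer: $\frac{34447722}{92851} \approx 371.0$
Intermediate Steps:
$M{\left(A,g \right)} = -4 + A$ ($M{\left(A,g \right)} = A - 4 = -4 + A$)
$z{\left(R \right)} = R$
$I = -81636$ ($I = 3 \left(-4 + 2\right) 13606 = 3 \left(\left(-2\right) 13606\right) = 3 \left(-27212\right) = -81636$)
$\frac{1}{I + 174487} - z{\left(-371 \right)} = \frac{1}{-81636 + 174487} - -371 = \frac{1}{92851} + 371 = \frac{34447722}{92851}$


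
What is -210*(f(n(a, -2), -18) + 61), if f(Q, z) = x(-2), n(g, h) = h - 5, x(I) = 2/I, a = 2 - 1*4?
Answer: -12600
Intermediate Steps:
a = -2 (a = 2 - 4 = -2)
n(g, h) = -5 + h
f(Q, z) = -1 (f(Q, z) = 2/(-2) = 2*(-½) = -1)
-210*(f(n(a, -2), -18) + 61) = -210*(-1 + 61) = -210*60 = -12600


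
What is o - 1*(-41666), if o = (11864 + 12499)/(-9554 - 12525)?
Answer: 919919251/22079 ≈ 41665.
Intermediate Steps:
o = -24363/22079 (o = 24363/(-22079) = 24363*(-1/22079) = -24363/22079 ≈ -1.1034)
o - 1*(-41666) = -24363/22079 - 1*(-41666) = -24363/22079 + 41666 = 919919251/22079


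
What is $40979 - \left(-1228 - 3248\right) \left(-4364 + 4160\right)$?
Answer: $-872125$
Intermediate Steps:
$40979 - \left(-1228 - 3248\right) \left(-4364 + 4160\right) = 40979 - \left(-4476\right) \left(-204\right) = 40979 - 913104 = -872125$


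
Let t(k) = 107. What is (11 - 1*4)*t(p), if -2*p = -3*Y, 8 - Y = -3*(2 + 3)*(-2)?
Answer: 749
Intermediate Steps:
Y = -22 (Y = 8 - (-3*(2 + 3))*(-2) = 8 - (-3*5)*(-2) = 8 - (-15)*(-2) = 8 - 1*30 = 8 - 30 = -22)
p = -33 (p = -(-3)*(-22)/2 = -1/2*66 = -33)
(11 - 1*4)*t(p) = (11 - 1*4)*107 = (11 - 4)*107 = 7*107 = 749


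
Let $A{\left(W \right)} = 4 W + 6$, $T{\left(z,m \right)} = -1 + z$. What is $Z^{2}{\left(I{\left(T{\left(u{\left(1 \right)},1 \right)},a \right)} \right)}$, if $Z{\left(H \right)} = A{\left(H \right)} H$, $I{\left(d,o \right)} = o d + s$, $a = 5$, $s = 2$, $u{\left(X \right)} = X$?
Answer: $784$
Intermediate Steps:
$I{\left(d,o \right)} = 2 + d o$ ($I{\left(d,o \right)} = o d + 2 = d o + 2 = 2 + d o$)
$A{\left(W \right)} = 6 + 4 W$
$Z{\left(H \right)} = H \left(6 + 4 H\right)$ ($Z{\left(H \right)} = \left(6 + 4 H\right) H = H \left(6 + 4 H\right)$)
$Z^{2}{\left(I{\left(T{\left(u{\left(1 \right)},1 \right)},a \right)} \right)} = \left(2 \left(2 + \left(-1 + 1\right) 5\right) \left(3 + 2 \left(2 + \left(-1 + 1\right) 5\right)\right)\right)^{2} = \left(2 \left(2 + 0 \cdot 5\right) \left(3 + 2 \left(2 + 0 \cdot 5\right)\right)\right)^{2} = \left(2 \left(2 + 0\right) \left(3 + 2 \left(2 + 0\right)\right)\right)^{2} = \left(2 \cdot 2 \left(3 + 2 \cdot 2\right)\right)^{2} = \left(2 \cdot 2 \left(3 + 4\right)\right)^{2} = \left(2 \cdot 2 \cdot 7\right)^{2} = 28^{2} = 784$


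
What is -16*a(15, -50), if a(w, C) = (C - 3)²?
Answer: -44944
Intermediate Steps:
a(w, C) = (-3 + C)²
-16*a(15, -50) = -16*(-3 - 50)² = -16*(-53)² = -16*2809 = -44944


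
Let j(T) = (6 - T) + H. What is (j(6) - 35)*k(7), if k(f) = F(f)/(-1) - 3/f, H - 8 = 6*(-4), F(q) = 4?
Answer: 1581/7 ≈ 225.86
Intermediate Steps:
H = -16 (H = 8 + 6*(-4) = 8 - 24 = -16)
k(f) = -4 - 3/f (k(f) = 4/(-1) - 3/f = 4*(-1) - 3/f = -4 - 3/f)
j(T) = -10 - T (j(T) = (6 - T) - 16 = -10 - T)
(j(6) - 35)*k(7) = ((-10 - 1*6) - 35)*(-4 - 3/7) = ((-10 - 6) - 35)*(-4 - 3*⅐) = (-16 - 35)*(-4 - 3/7) = -51*(-31/7) = 1581/7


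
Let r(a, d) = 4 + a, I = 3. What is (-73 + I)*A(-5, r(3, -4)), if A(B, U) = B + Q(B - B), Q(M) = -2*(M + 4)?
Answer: 910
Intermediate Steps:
Q(M) = -8 - 2*M (Q(M) = -2*(4 + M) = -8 - 2*M)
A(B, U) = -8 + B (A(B, U) = B + (-8 - 2*(B - B)) = B + (-8 - 2*0) = B + (-8 + 0) = B - 8 = -8 + B)
(-73 + I)*A(-5, r(3, -4)) = (-73 + 3)*(-8 - 5) = -70*(-13) = 910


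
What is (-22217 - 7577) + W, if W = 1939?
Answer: -27855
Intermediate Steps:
(-22217 - 7577) + W = (-22217 - 7577) + 1939 = -29794 + 1939 = -27855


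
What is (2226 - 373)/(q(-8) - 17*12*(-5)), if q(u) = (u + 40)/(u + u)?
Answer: 1853/1018 ≈ 1.8202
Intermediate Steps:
q(u) = (40 + u)/(2*u) (q(u) = (40 + u)/((2*u)) = (40 + u)*(1/(2*u)) = (40 + u)/(2*u))
(2226 - 373)/(q(-8) - 17*12*(-5)) = (2226 - 373)/((½)*(40 - 8)/(-8) - 17*12*(-5)) = 1853/((½)*(-⅛)*32 - 204*(-5)) = 1853/(-2 + 1020) = 1853/1018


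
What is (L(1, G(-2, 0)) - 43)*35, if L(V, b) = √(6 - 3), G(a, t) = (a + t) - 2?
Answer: -1505 + 35*√3 ≈ -1444.4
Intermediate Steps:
G(a, t) = -2 + a + t
L(V, b) = √3
(L(1, G(-2, 0)) - 43)*35 = (√3 - 43)*35 = (-43 + √3)*35 = -1505 + 35*√3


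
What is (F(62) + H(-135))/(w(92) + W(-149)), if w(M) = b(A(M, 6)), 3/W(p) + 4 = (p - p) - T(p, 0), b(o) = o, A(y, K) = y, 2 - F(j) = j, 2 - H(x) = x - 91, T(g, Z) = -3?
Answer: 168/89 ≈ 1.8876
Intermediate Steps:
H(x) = 93 - x (H(x) = 2 - (x - 91) = 2 - (-91 + x) = 2 + (91 - x) = 93 - x)
F(j) = 2 - j
W(p) = -3 (W(p) = 3/(-4 + ((p - p) - 1*(-3))) = 3/(-4 + (0 + 3)) = 3/(-4 + 3) = 3/(-1) = 3*(-1) = -3)
w(M) = M
(F(62) + H(-135))/(w(92) + W(-149)) = ((2 - 1*62) + (93 - 1*(-135)))/(92 - 3) = ((2 - 62) + (93 + 135))/89 = (-60 + 228)*(1/89) = 168*(1/89) = 168/89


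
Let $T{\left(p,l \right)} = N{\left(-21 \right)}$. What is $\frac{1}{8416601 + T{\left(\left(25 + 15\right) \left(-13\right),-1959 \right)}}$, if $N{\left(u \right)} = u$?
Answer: $\frac{1}{8416580} \approx 1.1881 \cdot 10^{-7}$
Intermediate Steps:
$T{\left(p,l \right)} = -21$
$\frac{1}{8416601 + T{\left(\left(25 + 15\right) \left(-13\right),-1959 \right)}} = \frac{1}{8416601 - 21} = \frac{1}{8416580}$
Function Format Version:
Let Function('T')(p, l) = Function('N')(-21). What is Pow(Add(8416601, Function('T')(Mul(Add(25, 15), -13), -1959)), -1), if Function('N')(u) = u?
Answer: Rational(1, 8416580) ≈ 1.1881e-7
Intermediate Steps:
Function('T')(p, l) = -21
Pow(Add(8416601, Function('T')(Mul(Add(25, 15), -13), -1959)), -1) = Pow(Add(8416601, -21), -1) = Pow(8416580, -1) = Rational(1, 8416580)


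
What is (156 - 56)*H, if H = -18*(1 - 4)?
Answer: 5400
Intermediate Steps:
H = 54 (H = -18*(-3) = 54)
(156 - 56)*H = (156 - 56)*54 = 100*54 = 5400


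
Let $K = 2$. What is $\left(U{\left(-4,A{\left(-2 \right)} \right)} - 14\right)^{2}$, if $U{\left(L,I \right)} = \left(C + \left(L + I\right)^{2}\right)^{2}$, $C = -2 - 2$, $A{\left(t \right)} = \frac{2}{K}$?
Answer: $121$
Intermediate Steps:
$A{\left(t \right)} = 1$ ($A{\left(t \right)} = \frac{2}{2} = 2 \cdot \frac{1}{2} = 1$)
$C = -4$ ($C = -2 - 2 = -4$)
$U{\left(L,I \right)} = \left(-4 + \left(I + L\right)^{2}\right)^{2}$ ($U{\left(L,I \right)} = \left(-4 + \left(L + I\right)^{2}\right)^{2} = \left(-4 + \left(I + L\right)^{2}\right)^{2}$)
$\left(U{\left(-4,A{\left(-2 \right)} \right)} - 14\right)^{2} = \left(\left(-4 + \left(1 - 4\right)^{2}\right)^{2} - 14\right)^{2} = \left(\left(-4 + \left(-3\right)^{2}\right)^{2} - 14\right)^{2} = \left(\left(-4 + 9\right)^{2} - 14\right)^{2} = \left(5^{2} - 14\right)^{2} = \left(25 - 14\right)^{2} = 11^{2} = 121$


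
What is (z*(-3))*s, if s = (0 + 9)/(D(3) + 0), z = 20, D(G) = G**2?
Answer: -60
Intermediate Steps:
s = 1 (s = (0 + 9)/(3**2 + 0) = 9/(9 + 0) = 9/9 = 9*(1/9) = 1)
(z*(-3))*s = (20*(-3))*1 = -60*1 = -60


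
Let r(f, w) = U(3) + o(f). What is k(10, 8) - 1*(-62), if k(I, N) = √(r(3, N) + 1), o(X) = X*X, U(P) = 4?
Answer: 62 + √14 ≈ 65.742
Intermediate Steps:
o(X) = X²
r(f, w) = 4 + f²
k(I, N) = √14 (k(I, N) = √((4 + 3²) + 1) = √((4 + 9) + 1) = √(13 + 1) = √14)
k(10, 8) - 1*(-62) = √14 - 1*(-62) = √14 + 62 = 62 + √14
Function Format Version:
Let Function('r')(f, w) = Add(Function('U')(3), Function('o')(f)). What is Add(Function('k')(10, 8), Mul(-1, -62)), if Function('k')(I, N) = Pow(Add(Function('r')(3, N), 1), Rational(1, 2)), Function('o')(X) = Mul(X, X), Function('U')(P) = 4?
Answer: Add(62, Pow(14, Rational(1, 2))) ≈ 65.742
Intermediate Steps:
Function('o')(X) = Pow(X, 2)
Function('r')(f, w) = Add(4, Pow(f, 2))
Function('k')(I, N) = Pow(14, Rational(1, 2)) (Function('k')(I, N) = Pow(Add(Add(4, Pow(3, 2)), 1), Rational(1, 2)) = Pow(Add(Add(4, 9), 1), Rational(1, 2)) = Pow(Add(13, 1), Rational(1, 2)) = Pow(14, Rational(1, 2)))
Add(Function('k')(10, 8), Mul(-1, -62)) = Add(Pow(14, Rational(1, 2)), Mul(-1, -62)) = Add(Pow(14, Rational(1, 2)), 62) = Add(62, Pow(14, Rational(1, 2)))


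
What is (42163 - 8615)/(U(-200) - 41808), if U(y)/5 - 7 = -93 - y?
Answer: -16774/20619 ≈ -0.81352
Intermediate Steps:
U(y) = -430 - 5*y (U(y) = 35 + 5*(-93 - y) = 35 + (-465 - 5*y) = -430 - 5*y)
(42163 - 8615)/(U(-200) - 41808) = (42163 - 8615)/((-430 - 5*(-200)) - 41808) = 33548/((-430 + 1000) - 41808) = 33548/(570 - 41808) = 33548/(-41238) = 33548*(-1/41238) = -16774/20619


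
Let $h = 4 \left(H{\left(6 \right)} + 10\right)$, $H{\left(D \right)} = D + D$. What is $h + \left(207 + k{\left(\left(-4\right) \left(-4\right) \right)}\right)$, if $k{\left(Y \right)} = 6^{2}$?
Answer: $331$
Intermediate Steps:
$H{\left(D \right)} = 2 D$
$k{\left(Y \right)} = 36$
$h = 88$ ($h = 4 \left(2 \cdot 6 + 10\right) = 4 \left(12 + 10\right) = 4 \cdot 22 = 88$)
$h + \left(207 + k{\left(\left(-4\right) \left(-4\right) \right)}\right) = 88 + \left(207 + 36\right) = 88 + 243 = 331$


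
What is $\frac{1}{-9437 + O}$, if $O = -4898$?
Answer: $- \frac{1}{14335} \approx -6.9759 \cdot 10^{-5}$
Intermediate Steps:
$\frac{1}{-9437 + O} = \frac{1}{-9437 - 4898} = \frac{1}{-14335} = - \frac{1}{14335}$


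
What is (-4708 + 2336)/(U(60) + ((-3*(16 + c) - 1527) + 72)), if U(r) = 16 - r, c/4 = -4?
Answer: 2372/1499 ≈ 1.5824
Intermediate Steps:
c = -16 (c = 4*(-4) = -16)
(-4708 + 2336)/(U(60) + ((-3*(16 + c) - 1527) + 72)) = (-4708 + 2336)/((16 - 1*60) + ((-3*(16 - 16) - 1527) + 72)) = -2372/((16 - 60) + ((-3*0 - 1527) + 72)) = -2372/(-44 + ((0 - 1527) + 72)) = -2372/(-44 + (-1527 + 72)) = -2372/(-44 - 1455) = -2372/(-1499) = -2372*(-1/1499) = 2372/1499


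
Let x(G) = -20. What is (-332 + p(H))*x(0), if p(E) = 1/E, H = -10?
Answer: 6642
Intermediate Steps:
(-332 + p(H))*x(0) = (-332 + 1/(-10))*(-20) = (-332 - ⅒)*(-20) = -3321/10*(-20) = 6642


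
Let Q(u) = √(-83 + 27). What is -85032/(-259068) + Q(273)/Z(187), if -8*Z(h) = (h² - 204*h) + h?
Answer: 7086/21589 + I*√14/187 ≈ 0.32822 + 0.020009*I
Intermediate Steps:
Z(h) = -h²/8 + 203*h/8 (Z(h) = -((h² - 204*h) + h)/8 = -(h² - 203*h)/8 = -h²/8 + 203*h/8)
Q(u) = 2*I*√14 (Q(u) = √(-56) = 2*I*√14)
-85032/(-259068) + Q(273)/Z(187) = -85032/(-259068) + (2*I*√14)/(((⅛)*187*(203 - 1*187))) = -85032*(-1/259068) + (2*I*√14)/(((⅛)*187*(203 - 187))) = 7086/21589 + (2*I*√14)/(((⅛)*187*16)) = 7086/21589 + (2*I*√14)/374 = 7086/21589 + (2*I*√14)*(1/374) = 7086/21589 + I*√14/187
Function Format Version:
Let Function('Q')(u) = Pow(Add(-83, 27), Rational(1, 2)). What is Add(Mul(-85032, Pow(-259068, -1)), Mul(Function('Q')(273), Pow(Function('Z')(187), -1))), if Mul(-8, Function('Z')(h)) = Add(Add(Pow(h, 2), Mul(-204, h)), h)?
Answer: Add(Rational(7086, 21589), Mul(Rational(1, 187), I, Pow(14, Rational(1, 2)))) ≈ Add(0.32822, Mul(0.020009, I))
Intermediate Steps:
Function('Z')(h) = Add(Mul(Rational(-1, 8), Pow(h, 2)), Mul(Rational(203, 8), h)) (Function('Z')(h) = Mul(Rational(-1, 8), Add(Add(Pow(h, 2), Mul(-204, h)), h)) = Mul(Rational(-1, 8), Add(Pow(h, 2), Mul(-203, h))) = Add(Mul(Rational(-1, 8), Pow(h, 2)), Mul(Rational(203, 8), h)))
Function('Q')(u) = Mul(2, I, Pow(14, Rational(1, 2))) (Function('Q')(u) = Pow(-56, Rational(1, 2)) = Mul(2, I, Pow(14, Rational(1, 2))))
Add(Mul(-85032, Pow(-259068, -1)), Mul(Function('Q')(273), Pow(Function('Z')(187), -1))) = Add(Mul(-85032, Pow(-259068, -1)), Mul(Mul(2, I, Pow(14, Rational(1, 2))), Pow(Mul(Rational(1, 8), 187, Add(203, Mul(-1, 187))), -1))) = Add(Mul(-85032, Rational(-1, 259068)), Mul(Mul(2, I, Pow(14, Rational(1, 2))), Pow(Mul(Rational(1, 8), 187, Add(203, -187)), -1))) = Add(Rational(7086, 21589), Mul(Mul(2, I, Pow(14, Rational(1, 2))), Pow(Mul(Rational(1, 8), 187, 16), -1))) = Add(Rational(7086, 21589), Mul(Mul(2, I, Pow(14, Rational(1, 2))), Pow(374, -1))) = Add(Rational(7086, 21589), Mul(Mul(2, I, Pow(14, Rational(1, 2))), Rational(1, 374))) = Add(Rational(7086, 21589), Mul(Rational(1, 187), I, Pow(14, Rational(1, 2))))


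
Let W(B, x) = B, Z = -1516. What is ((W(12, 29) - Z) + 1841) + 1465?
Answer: 4834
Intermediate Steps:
((W(12, 29) - Z) + 1841) + 1465 = ((12 - 1*(-1516)) + 1841) + 1465 = ((12 + 1516) + 1841) + 1465 = (1528 + 1841) + 1465 = 3369 + 1465 = 4834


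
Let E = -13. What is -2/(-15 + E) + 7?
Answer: 99/14 ≈ 7.0714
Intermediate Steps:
-2/(-15 + E) + 7 = -2/(-15 - 13) + 7 = -2/(-28) + 7 = -2*(-1/28) + 7 = 1/14 + 7 = 99/14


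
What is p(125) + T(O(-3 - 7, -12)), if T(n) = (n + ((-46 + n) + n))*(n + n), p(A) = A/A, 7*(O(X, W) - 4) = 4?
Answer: -14415/49 ≈ -294.18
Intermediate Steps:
O(X, W) = 32/7 (O(X, W) = 4 + (⅐)*4 = 4 + 4/7 = 32/7)
p(A) = 1
T(n) = 2*n*(-46 + 3*n) (T(n) = (n + (-46 + 2*n))*(2*n) = (-46 + 3*n)*(2*n) = 2*n*(-46 + 3*n))
p(125) + T(O(-3 - 7, -12)) = 1 + 2*(32/7)*(-46 + 3*(32/7)) = 1 + 2*(32/7)*(-46 + 96/7) = 1 + 2*(32/7)*(-226/7) = 1 - 14464/49 = -14415/49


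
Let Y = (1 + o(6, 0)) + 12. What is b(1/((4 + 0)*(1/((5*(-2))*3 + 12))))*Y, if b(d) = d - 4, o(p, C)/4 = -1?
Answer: -153/2 ≈ -76.500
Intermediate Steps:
o(p, C) = -4 (o(p, C) = 4*(-1) = -4)
Y = 9 (Y = (1 - 4) + 12 = -3 + 12 = 9)
b(d) = -4 + d
b(1/((4 + 0)*(1/((5*(-2))*3 + 12))))*Y = (-4 + 1/((4 + 0)*(1/((5*(-2))*3 + 12))))*9 = (-4 + 1/(4*(1/(-10*3 + 12))))*9 = (-4 + 1/(4*(1/(-30 + 12))))*9 = (-4 + 1/(4*(1/(-18))))*9 = (-4 + 1/(4*(-1/18)))*9 = (-4 + (¼)*(-18))*9 = (-4 - 9/2)*9 = -17/2*9 = -153/2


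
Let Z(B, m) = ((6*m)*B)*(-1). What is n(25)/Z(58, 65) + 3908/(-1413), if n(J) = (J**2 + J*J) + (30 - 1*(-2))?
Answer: -15035071/5327010 ≈ -2.8224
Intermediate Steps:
Z(B, m) = -6*B*m (Z(B, m) = (6*B*m)*(-1) = -6*B*m)
n(J) = 32 + 2*J**2 (n(J) = (J**2 + J**2) + (30 + 2) = 2*J**2 + 32 = 32 + 2*J**2)
n(25)/Z(58, 65) + 3908/(-1413) = (32 + 2*25**2)/((-6*58*65)) + 3908/(-1413) = (32 + 2*625)/(-22620) + 3908*(-1/1413) = (32 + 1250)*(-1/22620) - 3908/1413 = 1282*(-1/22620) - 3908/1413 = -641/11310 - 3908/1413 = -15035071/5327010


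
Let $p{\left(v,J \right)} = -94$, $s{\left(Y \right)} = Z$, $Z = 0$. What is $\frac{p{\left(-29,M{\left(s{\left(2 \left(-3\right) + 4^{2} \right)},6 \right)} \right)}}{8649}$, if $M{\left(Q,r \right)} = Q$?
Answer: $- \frac{94}{8649} \approx -0.010868$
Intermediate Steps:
$s{\left(Y \right)} = 0$
$\frac{p{\left(-29,M{\left(s{\left(2 \left(-3\right) + 4^{2} \right)},6 \right)} \right)}}{8649} = - \frac{94}{8649}$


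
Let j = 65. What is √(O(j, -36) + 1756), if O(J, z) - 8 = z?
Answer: 24*√3 ≈ 41.569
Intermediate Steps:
O(J, z) = 8 + z
√(O(j, -36) + 1756) = √((8 - 36) + 1756) = √(-28 + 1756) = √1728 = 24*√3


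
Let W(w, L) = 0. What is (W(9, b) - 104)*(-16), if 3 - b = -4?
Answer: 1664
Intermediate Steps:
b = 7 (b = 3 - 1*(-4) = 3 + 4 = 7)
(W(9, b) - 104)*(-16) = (0 - 104)*(-16) = -104*(-16) = 1664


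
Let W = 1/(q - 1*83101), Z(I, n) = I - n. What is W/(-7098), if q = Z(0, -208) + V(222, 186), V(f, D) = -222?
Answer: 1/589950270 ≈ 1.6951e-9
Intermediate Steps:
q = -14 (q = (0 - 1*(-208)) - 222 = (0 + 208) - 222 = 208 - 222 = -14)
W = -1/83115 (W = 1/(-14 - 1*83101) = 1/(-14 - 83101) = 1/(-83115) = -1/83115 ≈ -1.2032e-5)
W/(-7098) = -1/83115/(-7098) = -1/83115*(-1/7098) = 1/589950270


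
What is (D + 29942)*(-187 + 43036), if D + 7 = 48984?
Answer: 3381600231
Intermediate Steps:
D = 48977 (D = -7 + 48984 = 48977)
(D + 29942)*(-187 + 43036) = (48977 + 29942)*(-187 + 43036) = 78919*42849 = 3381600231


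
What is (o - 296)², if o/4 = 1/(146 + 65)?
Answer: 3900252304/44521 ≈ 87605.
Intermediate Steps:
o = 4/211 (o = 4/(146 + 65) = 4/211 ≈ 0.018957)
(o - 296)² = (4/211 - 296)² = (-62452/211)² = 3900252304/44521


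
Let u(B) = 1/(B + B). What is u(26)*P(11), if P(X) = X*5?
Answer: 55/52 ≈ 1.0577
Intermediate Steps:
u(B) = 1/(2*B)
P(X) = 5*X
u(26)*P(11) = ((1/2)/26)*(5*11) = ((1/2)*(1/26))*55 = (1/52)*55 = 55/52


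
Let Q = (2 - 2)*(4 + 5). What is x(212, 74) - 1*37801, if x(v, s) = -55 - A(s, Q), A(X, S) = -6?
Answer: -37850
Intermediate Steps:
Q = 0 (Q = 0*9 = 0)
x(v, s) = -49 (x(v, s) = -55 - 1*(-6) = -55 + 6 = -49)
x(212, 74) - 1*37801 = -49 - 1*37801 = -49 - 37801 = -37850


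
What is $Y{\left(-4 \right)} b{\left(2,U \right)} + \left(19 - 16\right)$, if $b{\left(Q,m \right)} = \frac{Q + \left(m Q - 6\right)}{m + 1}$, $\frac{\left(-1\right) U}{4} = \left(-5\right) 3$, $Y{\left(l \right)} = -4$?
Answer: $- \frac{281}{61} \approx -4.6066$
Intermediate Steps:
$U = 60$ ($U = - 4 \left(\left(-5\right) 3\right) = \left(-4\right) \left(-15\right) = 60$)
$b{\left(Q,m \right)} = \frac{-6 + Q + Q m}{1 + m}$ ($b{\left(Q,m \right)} = \frac{Q + \left(Q m - 6\right)}{1 + m} = \frac{Q + \left(-6 + Q m\right)}{1 + m} = \frac{-6 + Q + Q m}{1 + m}$)
$Y{\left(-4 \right)} b{\left(2,U \right)} + \left(19 - 16\right) = - 4 \frac{-6 + 2 + 2 \cdot 60}{1 + 60} + \left(19 - 16\right) = - 4 \frac{-6 + 2 + 120}{61} + \left(19 - 16\right) = - 4 \cdot \frac{1}{61} \cdot 116 + 3 = \left(-4\right) \frac{116}{61} + 3 = - \frac{464}{61} + 3 = - \frac{281}{61}$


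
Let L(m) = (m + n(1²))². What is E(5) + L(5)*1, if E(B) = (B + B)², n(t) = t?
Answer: 136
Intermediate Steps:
E(B) = 4*B² (E(B) = (2*B)² = 4*B²)
L(m) = (1 + m)² (L(m) = (m + 1²)² = (m + 1)² = (1 + m)²)
E(5) + L(5)*1 = 4*5² + (1 + 5)²*1 = 4*25 + 6²*1 = 100 + 36*1 = 100 + 36 = 136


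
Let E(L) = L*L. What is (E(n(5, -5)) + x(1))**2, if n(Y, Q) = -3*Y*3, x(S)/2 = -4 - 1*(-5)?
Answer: 4108729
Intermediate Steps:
x(S) = 2 (x(S) = 2*(-4 - 1*(-5)) = 2*(-4 + 5) = 2*1 = 2)
n(Y, Q) = -9*Y
E(L) = L**2
(E(n(5, -5)) + x(1))**2 = ((-9*5)**2 + 2)**2 = ((-45)**2 + 2)**2 = (2025 + 2)**2 = 2027**2 = 4108729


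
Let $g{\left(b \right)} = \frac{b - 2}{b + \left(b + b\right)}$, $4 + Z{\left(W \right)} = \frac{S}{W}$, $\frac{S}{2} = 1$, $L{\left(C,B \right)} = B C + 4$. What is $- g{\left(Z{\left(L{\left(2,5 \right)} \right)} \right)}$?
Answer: $- \frac{41}{81} \approx -0.50617$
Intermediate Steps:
$L{\left(C,B \right)} = 4 + B C$
$S = 2$ ($S = 2 \cdot 1 = 2$)
$Z{\left(W \right)} = -4 + \frac{2}{W}$
$g{\left(b \right)} = \frac{-2 + b}{3 b}$ ($g{\left(b \right)} = \frac{-2 + b}{b + 2 b} = \frac{-2 + b}{3 b}$)
$- g{\left(Z{\left(L{\left(2,5 \right)} \right)} \right)} = - \frac{-2 - \left(4 - \frac{2}{4 + 5 \cdot 2}\right)}{3 \left(-4 + \frac{2}{4 + 5 \cdot 2}\right)} = - \frac{-2 - \left(4 - \frac{2}{4 + 10}\right)}{3 \left(-4 + \frac{2}{4 + 10}\right)} = - \frac{-2 - \left(4 - \frac{2}{14}\right)}{3 \left(-4 + \frac{2}{14}\right)} = - \frac{-2 + \left(-4 + 2 \cdot \frac{1}{14}\right)}{3 \left(-4 + 2 \cdot \frac{1}{14}\right)} = - \frac{-2 + \left(-4 + \frac{1}{7}\right)}{3 \left(-4 + \frac{1}{7}\right)} = - \frac{-2 - \frac{27}{7}}{3 \left(- \frac{27}{7}\right)} = - \frac{\left(-7\right) \left(-41\right)}{3 \cdot 27 \cdot 7} = \left(-1\right) \frac{41}{81} = - \frac{41}{81}$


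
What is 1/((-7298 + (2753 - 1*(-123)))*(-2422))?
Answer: 1/10710084 ≈ 9.3370e-8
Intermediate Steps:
1/((-7298 + (2753 - 1*(-123)))*(-2422)) = -1/2422/(-7298 + (2753 + 123)) = -1/2422/(-7298 + 2876) = -1/2422/(-4422) = -1/4422*(-1/2422) = 1/10710084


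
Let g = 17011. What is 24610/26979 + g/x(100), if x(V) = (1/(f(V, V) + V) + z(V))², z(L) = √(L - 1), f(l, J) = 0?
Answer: 198592544120431070/1149654977461173 - 102066000000*√11/980098020001 ≈ 172.40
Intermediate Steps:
z(L) = √(-1 + L)
x(V) = (1/V + √(-1 + V))² (x(V) = (1/(0 + V) + √(-1 + V))² = (1/V + √(-1 + V))²)
24610/26979 + g/x(100) = 24610/26979 + 17011/(((1 + 100*√(-1 + 100))²/100²)) = 24610*(1/26979) + 17011/(((1 + 100*√99)²/10000)) = 1070/1173 + 17011/(((1 + 100*(3*√11))²/10000)) = 1070/1173 + 17011/(((1 + 300*√11)²/10000)) = 1070/1173 + 17011*(10000/(1 + 300*√11)²) = 1070/1173 + 170110000/(1 + 300*√11)²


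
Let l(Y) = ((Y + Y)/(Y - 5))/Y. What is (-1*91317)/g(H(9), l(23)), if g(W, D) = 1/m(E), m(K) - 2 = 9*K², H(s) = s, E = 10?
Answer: -82367934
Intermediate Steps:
m(K) = 2 + 9*K²
l(Y) = 2/(-5 + Y) (l(Y) = ((2*Y)/(-5 + Y))/Y = (2*Y/(-5 + Y))/Y = 2/(-5 + Y))
g(W, D) = 1/902 (g(W, D) = 1/(2 + 9*10²) = 1/(2 + 9*100) = 1/(2 + 900) = 1/902)
(-1*91317)/g(H(9), l(23)) = (-1*91317)/(1/902) = -91317*902 = -82367934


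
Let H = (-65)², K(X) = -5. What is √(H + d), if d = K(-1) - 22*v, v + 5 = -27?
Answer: 2*√1231 ≈ 70.171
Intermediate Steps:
v = -32 (v = -5 - 27 = -32)
H = 4225
d = 699 (d = -5 - 22*(-32) = -5 + 704 = 699)
√(H + d) = √(4225 + 699) = √4924 = 2*√1231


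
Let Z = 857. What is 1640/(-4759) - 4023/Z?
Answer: -20550937/4078463 ≈ -5.0389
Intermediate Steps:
1640/(-4759) - 4023/Z = 1640/(-4759) - 4023/857 = 1640*(-1/4759) - 4023*1/857 = -1640/4759 - 4023/857 = -20550937/4078463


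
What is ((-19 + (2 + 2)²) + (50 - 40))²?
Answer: 49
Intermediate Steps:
((-19 + (2 + 2)²) + (50 - 40))² = ((-19 + 4²) + 10)² = ((-19 + 16) + 10)² = (-3 + 10)² = 7² = 49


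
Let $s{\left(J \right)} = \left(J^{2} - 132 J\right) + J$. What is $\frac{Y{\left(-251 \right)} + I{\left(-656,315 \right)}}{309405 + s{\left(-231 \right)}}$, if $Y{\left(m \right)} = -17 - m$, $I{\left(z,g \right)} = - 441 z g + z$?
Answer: $\frac{91127818}{393027} \approx 231.86$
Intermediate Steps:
$I{\left(z,g \right)} = z - 441 g z$ ($I{\left(z,g \right)} = - 441 g z + z = z - 441 g z$)
$s{\left(J \right)} = J^{2} - 131 J$
$\frac{Y{\left(-251 \right)} + I{\left(-656,315 \right)}}{309405 + s{\left(-231 \right)}} = \frac{\left(-17 - -251\right) - 656 \left(1 - 138915\right)}{309405 - 231 \left(-131 - 231\right)} = \frac{\left(-17 + 251\right) - 656 \left(1 - 138915\right)}{309405 - -83622} = \frac{234 - -91127584}{309405 + 83622} = \frac{234 + 91127584}{393027} = 91127818 \cdot \frac{1}{393027} = \frac{91127818}{393027}$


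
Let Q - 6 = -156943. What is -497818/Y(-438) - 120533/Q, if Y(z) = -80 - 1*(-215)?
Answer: -78109791511/21186495 ≈ -3686.8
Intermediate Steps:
Q = -156937 (Q = 6 - 156943 = -156937)
Y(z) = 135 (Y(z) = -80 + 215 = 135)
-497818/Y(-438) - 120533/Q = -497818/135 - 120533/(-156937) = -497818*1/135 - 120533*(-1/156937) = -497818/135 + 120533/156937 = -78109791511/21186495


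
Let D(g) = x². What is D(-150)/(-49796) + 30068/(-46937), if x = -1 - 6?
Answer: -1499566041/2337274852 ≈ -0.64159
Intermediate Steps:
x = -7
D(g) = 49 (D(g) = (-7)² = 49)
D(-150)/(-49796) + 30068/(-46937) = 49/(-49796) + 30068/(-46937) = 49*(-1/49796) + 30068*(-1/46937) = -49/49796 - 30068/46937 = -1499566041/2337274852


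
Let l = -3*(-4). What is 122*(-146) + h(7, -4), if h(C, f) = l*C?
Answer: -17728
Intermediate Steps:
l = 12
h(C, f) = 12*C
122*(-146) + h(7, -4) = 122*(-146) + 12*7 = -17812 + 84 = -17728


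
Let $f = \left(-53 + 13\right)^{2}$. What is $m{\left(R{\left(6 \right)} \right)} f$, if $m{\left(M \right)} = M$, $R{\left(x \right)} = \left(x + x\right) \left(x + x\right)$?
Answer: $230400$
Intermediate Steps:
$R{\left(x \right)} = 4 x^{2}$ ($R{\left(x \right)} = 2 x 2 x = 4 x^{2}$)
$f = 1600$ ($f = \left(-40\right)^{2} = 1600$)
$m{\left(R{\left(6 \right)} \right)} f = 4 \cdot 6^{2} \cdot 1600 = 4 \cdot 36 \cdot 1600 = 144 \cdot 1600 = 230400$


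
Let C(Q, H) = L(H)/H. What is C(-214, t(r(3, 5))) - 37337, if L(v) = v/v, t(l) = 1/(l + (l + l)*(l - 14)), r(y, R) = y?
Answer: -37400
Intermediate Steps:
t(l) = 1/(l + 2*l*(-14 + l)) (t(l) = 1/(l + (2*l)*(-14 + l)) = 1/(l + 2*l*(-14 + l)))
L(v) = 1
C(Q, H) = 1/H
C(-214, t(r(3, 5))) - 37337 = 1/(1/(3*(-27 + 2*3))) - 37337 = 1/(1/(3*(-27 + 6))) - 37337 = 1/((1/3)/(-21)) - 37337 = 1/((1/3)*(-1/21)) - 37337 = 1/(-1/63) - 37337 = -63 - 37337 = -37400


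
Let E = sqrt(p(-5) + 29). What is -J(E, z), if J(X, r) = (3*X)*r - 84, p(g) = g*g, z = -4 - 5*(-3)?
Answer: 84 - 99*sqrt(6) ≈ -158.50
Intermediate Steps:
z = 11 (z = -4 + 15 = 11)
p(g) = g**2
E = 3*sqrt(6) (E = sqrt((-5)**2 + 29) = sqrt(25 + 29) = sqrt(54) = 3*sqrt(6) ≈ 7.3485)
J(X, r) = -84 + 3*X*r (J(X, r) = 3*X*r - 84 = -84 + 3*X*r)
-J(E, z) = -(-84 + 3*(3*sqrt(6))*11) = -(-84 + 99*sqrt(6)) = 84 - 99*sqrt(6)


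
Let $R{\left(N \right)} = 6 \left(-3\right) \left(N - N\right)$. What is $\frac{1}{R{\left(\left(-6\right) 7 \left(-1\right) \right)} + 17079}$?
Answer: $\frac{1}{17079} \approx 5.8551 \cdot 10^{-5}$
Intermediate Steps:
$R{\left(N \right)} = 0$ ($R{\left(N \right)} = \left(-18\right) 0 = 0$)
$\frac{1}{R{\left(\left(-6\right) 7 \left(-1\right) \right)} + 17079} = \frac{1}{0 + 17079} = \frac{1}{17079}$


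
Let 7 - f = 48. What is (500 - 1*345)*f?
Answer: -6355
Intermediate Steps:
f = -41 (f = 7 - 1*48 = 7 - 48 = -41)
(500 - 1*345)*f = (500 - 1*345)*(-41) = (500 - 345)*(-41) = 155*(-41) = -6355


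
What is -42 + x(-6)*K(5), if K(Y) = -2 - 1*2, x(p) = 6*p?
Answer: 102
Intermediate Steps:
K(Y) = -4 (K(Y) = -2 - 2 = -4)
-42 + x(-6)*K(5) = -42 + (6*(-6))*(-4) = -42 - 36*(-4) = -42 + 144 = 102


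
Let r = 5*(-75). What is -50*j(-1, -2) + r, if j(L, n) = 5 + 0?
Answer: -625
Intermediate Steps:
j(L, n) = 5
r = -375
-50*j(-1, -2) + r = -50*5 - 375 = -250 - 375 = -625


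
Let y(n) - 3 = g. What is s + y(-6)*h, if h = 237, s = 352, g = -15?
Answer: -2492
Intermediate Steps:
y(n) = -12 (y(n) = 3 - 15 = -12)
s + y(-6)*h = 352 - 12*237 = 352 - 2844 = -2492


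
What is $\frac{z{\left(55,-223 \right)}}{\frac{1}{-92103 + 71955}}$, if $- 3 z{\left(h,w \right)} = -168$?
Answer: $-1128288$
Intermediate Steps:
$z{\left(h,w \right)} = 56$ ($z{\left(h,w \right)} = \left(- \frac{1}{3}\right) \left(-168\right) = 56$)
$\frac{z{\left(55,-223 \right)}}{\frac{1}{-92103 + 71955}} = \frac{56}{\frac{1}{-92103 + 71955}} = \frac{56}{\frac{1}{-20148}} = \frac{56}{- \frac{1}{20148}} = 56 \left(-20148\right) = -1128288$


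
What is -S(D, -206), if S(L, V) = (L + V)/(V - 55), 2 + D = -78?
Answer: -286/261 ≈ -1.0958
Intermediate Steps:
D = -80 (D = -2 - 78 = -80)
S(L, V) = (L + V)/(-55 + V)
-S(D, -206) = -(-80 - 206)/(-55 - 206) = -(-286)/(-261) = -(-1)*(-286)/261 = -1*286/261 = -286/261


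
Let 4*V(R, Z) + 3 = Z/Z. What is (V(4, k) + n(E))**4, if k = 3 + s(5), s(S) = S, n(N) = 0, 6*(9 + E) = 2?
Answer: 1/16 ≈ 0.062500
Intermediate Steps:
E = -26/3 (E = -9 + (1/6)*2 = -9 + 1/3 = -26/3 ≈ -8.6667)
k = 8 (k = 3 + 5 = 8)
V(R, Z) = -1/2 (V(R, Z) = -3/4 + (Z/Z)/4 = -3/4 + (1/4)*1 = -3/4 + 1/4 = -1/2)
(V(4, k) + n(E))**4 = (-1/2 + 0)**4 = (-1/2)**4 = 1/16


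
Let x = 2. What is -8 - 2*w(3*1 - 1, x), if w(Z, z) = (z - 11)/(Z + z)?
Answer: -7/2 ≈ -3.5000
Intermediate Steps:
w(Z, z) = (-11 + z)/(Z + z)
-8 - 2*w(3*1 - 1, x) = -8 - 2*(-11 + 2)/((3*1 - 1) + 2) = -8 - 2*(-9)/((3 - 1) + 2) = -8 - 2*(-9)/(2 + 2) = -8 - 2*(-9)/4 = -8 - (-9)/2 = -8 - 2*(-9/4) = -8 + 9/2 = -7/2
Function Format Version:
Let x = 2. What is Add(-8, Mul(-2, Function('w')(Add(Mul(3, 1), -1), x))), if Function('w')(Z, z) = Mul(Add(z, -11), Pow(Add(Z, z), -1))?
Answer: Rational(-7, 2) ≈ -3.5000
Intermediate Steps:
Function('w')(Z, z) = Mul(Pow(Add(Z, z), -1), Add(-11, z)) (Function('w')(Z, z) = Mul(Add(-11, z), Pow(Add(Z, z), -1)) = Mul(Pow(Add(Z, z), -1), Add(-11, z)))
Add(-8, Mul(-2, Function('w')(Add(Mul(3, 1), -1), x))) = Add(-8, Mul(-2, Mul(Pow(Add(Add(Mul(3, 1), -1), 2), -1), Add(-11, 2)))) = Add(-8, Mul(-2, Mul(Pow(Add(Add(3, -1), 2), -1), -9))) = Add(-8, Mul(-2, Mul(Pow(Add(2, 2), -1), -9))) = Add(-8, Mul(-2, Mul(Pow(4, -1), -9))) = Add(-8, Mul(-2, Mul(Rational(1, 4), -9))) = Add(-8, Mul(-2, Rational(-9, 4))) = Add(-8, Rational(9, 2)) = Rational(-7, 2)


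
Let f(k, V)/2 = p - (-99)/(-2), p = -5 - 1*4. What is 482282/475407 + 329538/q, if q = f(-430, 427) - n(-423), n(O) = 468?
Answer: -17375837444/30901455 ≈ -562.30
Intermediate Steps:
p = -9 (p = -5 - 4 = -9)
f(k, V) = -117 (f(k, V) = 2*(-9 - (-99)/(-2)) = 2*(-9 - (-99)*(-1)/2) = 2*(-9 - 11*9/2) = 2*(-9 - 99/2) = 2*(-117/2) = -117)
q = -585 (q = -117 - 1*468 = -117 - 468 = -585)
482282/475407 + 329538/q = 482282/475407 + 329538/(-585) = 482282*(1/475407) + 329538*(-1/585) = 482282/475407 - 109846/195 = -17375837444/30901455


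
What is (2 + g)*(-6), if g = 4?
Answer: -36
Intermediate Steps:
(2 + g)*(-6) = (2 + 4)*(-6) = 6*(-6) = -36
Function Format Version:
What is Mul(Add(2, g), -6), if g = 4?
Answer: -36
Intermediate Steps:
Mul(Add(2, g), -6) = Mul(Add(2, 4), -6) = Mul(6, -6) = -36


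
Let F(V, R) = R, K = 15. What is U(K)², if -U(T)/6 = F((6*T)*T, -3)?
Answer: 324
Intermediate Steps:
U(T) = 18 (U(T) = -6*(-3) = 18)
U(K)² = 18² = 324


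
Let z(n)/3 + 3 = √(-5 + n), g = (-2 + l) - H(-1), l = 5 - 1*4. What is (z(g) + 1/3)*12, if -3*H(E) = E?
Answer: -104 + 12*I*√57 ≈ -104.0 + 90.598*I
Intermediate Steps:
l = 1 (l = 5 - 4 = 1)
H(E) = -E/3
g = -4/3 (g = (-2 + 1) - (-1)*(-1)/3 = -1 - 1*⅓ = -1 - ⅓ = -4/3 ≈ -1.3333)
z(n) = -9 + 3*√(-5 + n)
(z(g) + 1/3)*12 = ((-9 + 3*√(-5 - 4/3)) + 1/3)*12 = ((-9 + 3*√(-19/3)) + ⅓)*12 = ((-9 + 3*(I*√57/3)) + ⅓)*12 = ((-9 + I*√57) + ⅓)*12 = (-26/3 + I*√57)*12 = -104 + 12*I*√57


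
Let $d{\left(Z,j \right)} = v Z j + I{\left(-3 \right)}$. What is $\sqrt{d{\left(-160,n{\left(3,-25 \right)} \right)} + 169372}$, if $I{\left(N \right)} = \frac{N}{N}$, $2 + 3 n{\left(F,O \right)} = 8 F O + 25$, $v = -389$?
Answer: $\frac{i \sqrt{106213083}}{3} \approx 3435.3 i$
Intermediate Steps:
$n{\left(F,O \right)} = \frac{23}{3} + \frac{8 F O}{3}$ ($n{\left(F,O \right)} = - \frac{2}{3} + \frac{8 F O + 25}{3} = - \frac{2}{3} + \frac{25 + 8 F O}{3} = - \frac{2}{3} + \left(\frac{25}{3} + \frac{8 F O}{3}\right) = \frac{23}{3} + \frac{8 F O}{3}$)
$I{\left(N \right)} = 1$
$d{\left(Z,j \right)} = 1 - 389 Z j$ ($d{\left(Z,j \right)} = - 389 Z j + 1 = 1 - 389 Z j$)
$\sqrt{d{\left(-160,n{\left(3,-25 \right)} \right)} + 169372} = \sqrt{\left(1 - - 62240 \left(\frac{23}{3} + \frac{8}{3} \cdot 3 \left(-25\right)\right)\right) + 169372} = \sqrt{\left(1 - - 62240 \left(\frac{23}{3} - 200\right)\right) + 169372} = \sqrt{\left(1 - \left(-62240\right) \left(- \frac{577}{3}\right)\right) + 169372} = \sqrt{\left(1 - \frac{35912480}{3}\right) + 169372} = \sqrt{- \frac{35912477}{3} + 169372} = \sqrt{- \frac{35404361}{3}} = \frac{i \sqrt{106213083}}{3}$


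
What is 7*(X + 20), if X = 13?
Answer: 231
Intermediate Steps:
7*(X + 20) = 7*(13 + 20) = 7*33 = 231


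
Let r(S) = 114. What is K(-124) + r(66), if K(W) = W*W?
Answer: 15490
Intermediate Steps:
K(W) = W**2
K(-124) + r(66) = (-124)**2 + 114 = 15376 + 114 = 15490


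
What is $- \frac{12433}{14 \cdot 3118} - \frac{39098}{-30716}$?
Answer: $\frac{47314781}{47886244} \approx 0.98807$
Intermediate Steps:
$- \frac{12433}{14 \cdot 3118} - \frac{39098}{-30716} = - \frac{12433}{43652} - - \frac{19549}{15358} = \left(-12433\right) \frac{1}{43652} + \frac{19549}{15358} = - \frac{12433}{43652} + \frac{19549}{15358} = \frac{47314781}{47886244}$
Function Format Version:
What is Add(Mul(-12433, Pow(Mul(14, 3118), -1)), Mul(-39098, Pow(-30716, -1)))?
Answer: Rational(47314781, 47886244) ≈ 0.98807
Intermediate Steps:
Add(Mul(-12433, Pow(Mul(14, 3118), -1)), Mul(-39098, Pow(-30716, -1))) = Add(Mul(-12433, Pow(43652, -1)), Mul(-39098, Rational(-1, 30716))) = Add(Mul(-12433, Rational(1, 43652)), Rational(19549, 15358)) = Add(Rational(-12433, 43652), Rational(19549, 15358)) = Rational(47314781, 47886244)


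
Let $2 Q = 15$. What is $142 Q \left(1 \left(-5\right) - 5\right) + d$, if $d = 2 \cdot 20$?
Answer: $-10610$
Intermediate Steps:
$Q = \frac{15}{2}$ ($Q = \frac{1}{2} \cdot 15 = \frac{15}{2} \approx 7.5$)
$d = 40$
$142 Q \left(1 \left(-5\right) - 5\right) + d = 142 \frac{15 \left(1 \left(-5\right) - 5\right)}{2} + 40 = 142 \frac{15 \left(-5 - 5\right)}{2} + 40 = 142 \cdot \frac{15}{2} \left(-10\right) + 40 = 142 \left(-75\right) + 40 = -10650 + 40 = -10610$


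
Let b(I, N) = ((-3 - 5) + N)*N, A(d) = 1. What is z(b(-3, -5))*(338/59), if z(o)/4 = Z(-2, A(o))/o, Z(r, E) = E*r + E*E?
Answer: -104/295 ≈ -0.35254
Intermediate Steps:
Z(r, E) = E² + E*r (Z(r, E) = E*r + E² = E² + E*r)
b(I, N) = N*(-8 + N) (b(I, N) = (-8 + N)*N = N*(-8 + N))
z(o) = -4/o (z(o) = 4*((1*(1 - 2))/o) = 4*((1*(-1))/o) = 4*(-1/o) = -4/o)
z(b(-3, -5))*(338/59) = (-4*(-1/(5*(-8 - 5))))*(338/59) = (-4/((-5*(-13))))*(338*(1/59)) = -4/65*(338/59) = -4*1/65*(338/59) = -4/65*338/59 = -104/295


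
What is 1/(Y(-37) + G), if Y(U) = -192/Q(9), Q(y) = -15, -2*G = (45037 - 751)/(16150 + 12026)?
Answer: 46960/564183 ≈ 0.083235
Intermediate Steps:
G = -7381/9392 (G = -(45037 - 751)/(2*(16150 + 12026)) = -22143/28176 = -½*7381/4696 = -7381/9392 ≈ -0.78588)
Y(U) = 64/5 (Y(U) = -192/(-15) = -192*(-1/15) = 64/5)
1/(Y(-37) + G) = 1/(64/5 - 7381/9392) = 1/(564183/46960) = 46960/564183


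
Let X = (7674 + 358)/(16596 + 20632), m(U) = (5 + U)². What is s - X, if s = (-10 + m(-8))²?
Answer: 7299/9307 ≈ 0.78425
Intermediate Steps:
s = 1 (s = (-10 + (5 - 8)²)² = (-10 + (-3)²)² = (-10 + 9)² = (-1)² = 1)
X = 2008/9307 (X = 8032/37228 = 8032*(1/37228) = 2008/9307 ≈ 0.21575)
s - X = 1 - 1*2008/9307 = 1 - 2008/9307 = 7299/9307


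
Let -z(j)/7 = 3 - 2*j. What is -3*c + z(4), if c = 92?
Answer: -241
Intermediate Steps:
z(j) = -21 + 14*j (z(j) = -7*(3 - 2*j) = -21 + 14*j)
-3*c + z(4) = -3*92 + (-21 + 14*4) = -276 + (-21 + 56) = -276 + 35 = -241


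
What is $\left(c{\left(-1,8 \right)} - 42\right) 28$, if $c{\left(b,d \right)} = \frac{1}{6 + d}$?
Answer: $-1174$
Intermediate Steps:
$\left(c{\left(-1,8 \right)} - 42\right) 28 = \left(\frac{1}{6 + 8} - 42\right) 28 = \left(\frac{1}{14} - 42\right) 28 = \left(- \frac{587}{14}\right) 28 = -1174$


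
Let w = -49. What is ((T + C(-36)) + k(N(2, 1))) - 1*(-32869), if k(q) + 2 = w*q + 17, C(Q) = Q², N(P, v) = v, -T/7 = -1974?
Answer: 47949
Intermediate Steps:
T = 13818 (T = -7*(-1974) = 13818)
k(q) = 15 - 49*q (k(q) = -2 + (-49*q + 17) = -2 + (17 - 49*q) = 15 - 49*q)
((T + C(-36)) + k(N(2, 1))) - 1*(-32869) = ((13818 + (-36)²) + (15 - 49*1)) - 1*(-32869) = ((13818 + 1296) + (15 - 49)) + 32869 = (15114 - 34) + 32869 = 15080 + 32869 = 47949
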